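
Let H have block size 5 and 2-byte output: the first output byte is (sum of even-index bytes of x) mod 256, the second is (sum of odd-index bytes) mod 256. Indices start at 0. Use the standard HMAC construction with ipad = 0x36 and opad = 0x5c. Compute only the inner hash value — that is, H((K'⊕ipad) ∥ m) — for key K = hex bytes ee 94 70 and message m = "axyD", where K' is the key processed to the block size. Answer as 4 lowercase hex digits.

Key hex bytes ee 94 70 is 3 bytes ≤ B = 5; zero-pad to 5 bytes: K' = ee 94 70 00 00.
K' ⊕ ipad = d8 a2 46 36 36.
Inner input = d8 a2 46 36 36 ∥ 61 78 79 44.
Inner hash: even-index sum = 528 mod 256 = 16; odd-index sum = 434 mod 256 = 178 → 10 b2.

10b2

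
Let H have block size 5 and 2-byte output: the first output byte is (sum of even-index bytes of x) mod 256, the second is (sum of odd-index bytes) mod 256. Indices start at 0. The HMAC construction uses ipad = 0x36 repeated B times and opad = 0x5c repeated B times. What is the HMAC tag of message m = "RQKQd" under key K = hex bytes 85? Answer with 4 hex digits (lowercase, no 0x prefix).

fe79

Key hex bytes 85 is 1 byte ≤ B = 5; zero-pad to 5 bytes: K' = 85 00 00 00 00.
K' ⊕ ipad = b3 36 36 36 36.  K' ⊕ opad = d9 5c 5c 5c 5c.
Inner input = (K'⊕ipad) ∥ m = b3 36 36 36 36 ∥ 52 51 4b 51 64.
Inner hash: even-index sum = 449 mod 256 = 193; odd-index sum = 365 mod 256 = 109 → c1 6d.
Outer input = (K'⊕opad) ∥ inner = d9 5c 5c 5c 5c ∥ c1 6d.
Outer hash (tag): even-index sum = 510 mod 256 = 254; odd-index sum = 377 mod 256 = 121 → fe 79.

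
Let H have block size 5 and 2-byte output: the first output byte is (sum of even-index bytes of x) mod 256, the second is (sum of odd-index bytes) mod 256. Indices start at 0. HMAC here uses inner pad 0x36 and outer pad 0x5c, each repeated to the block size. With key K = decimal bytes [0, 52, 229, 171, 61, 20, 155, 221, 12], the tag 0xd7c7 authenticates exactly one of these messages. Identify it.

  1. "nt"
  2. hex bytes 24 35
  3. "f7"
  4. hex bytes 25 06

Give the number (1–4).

Key decimal bytes [0, 52, 229, 171, 61, 20, 155, 221, 12] = 00 34 e5 ab 3d 14 9b dd 0c is 9 bytes > B = 5, so hash it first: H(key) = c9 d0, then zero-pad to 5 bytes: K' = c9 d0 00 00 00.
K' ⊕ ipad = ff e6 36 36 36; K' ⊕ opad = 95 8c 5c 5c 5c.
m1: inner = H(ff e6 36 36 36 6e 74) = df 8a; tag = H(95 8c 5c 5c 5c df 8a) = d7c7 ← matches
m2: inner = H(ff e6 36 36 36 24 35) = a0 40; tag = H(95 8c 5c 5c 5c a0 40) = 8d88
m3: inner = H(ff e6 36 36 36 66 37) = a2 82; tag = H(95 8c 5c 5c 5c a2 82) = cf8a
m4: inner = H(ff e6 36 36 36 25 06) = 71 41; tag = H(95 8c 5c 5c 5c 71 41) = 8e59

1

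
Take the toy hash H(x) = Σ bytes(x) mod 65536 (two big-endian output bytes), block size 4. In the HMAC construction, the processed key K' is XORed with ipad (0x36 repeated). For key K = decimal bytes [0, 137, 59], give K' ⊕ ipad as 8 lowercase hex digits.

Key decimal bytes [0, 137, 59] = 00 89 3b is 3 bytes ≤ B = 4; zero-pad to 4 bytes: K' = 00 89 3b 00.
XOR each byte with 0x36: 00⊕36=36, 89⊕36=bf, 3b⊕36=0d, 00⊕36=36.

36bf0d36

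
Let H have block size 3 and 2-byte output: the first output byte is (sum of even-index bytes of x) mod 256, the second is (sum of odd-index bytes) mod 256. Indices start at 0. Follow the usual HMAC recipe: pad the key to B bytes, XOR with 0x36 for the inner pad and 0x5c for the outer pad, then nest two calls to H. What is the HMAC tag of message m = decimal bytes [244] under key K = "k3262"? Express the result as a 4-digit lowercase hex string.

4264

Key "k3262" = 6b 33 32 36 32 is 5 bytes > B = 3, so hash it first: H(key) = cf 69, then zero-pad to 3 bytes: K' = cf 69 00.
K' ⊕ ipad = f9 5f 36.  K' ⊕ opad = 93 35 5c.
Inner input = (K'⊕ipad) ∥ m = f9 5f 36 ∥ f4.
Inner hash: even-index sum = 303 mod 256 = 47; odd-index sum = 339 mod 256 = 83 → 2f 53.
Outer input = (K'⊕opad) ∥ inner = 93 35 5c ∥ 2f 53.
Outer hash (tag): even-index sum = 322 mod 256 = 66; odd-index sum = 100 mod 256 = 100 → 42 64.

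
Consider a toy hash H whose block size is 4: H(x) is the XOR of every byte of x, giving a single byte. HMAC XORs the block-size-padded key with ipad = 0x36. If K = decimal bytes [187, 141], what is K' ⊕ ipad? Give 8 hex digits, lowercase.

Key decimal bytes [187, 141] = bb 8d is 2 bytes ≤ B = 4; zero-pad to 4 bytes: K' = bb 8d 00 00.
XOR each byte with 0x36: bb⊕36=8d, 8d⊕36=bb, 00⊕36=36, 00⊕36=36.

8dbb3636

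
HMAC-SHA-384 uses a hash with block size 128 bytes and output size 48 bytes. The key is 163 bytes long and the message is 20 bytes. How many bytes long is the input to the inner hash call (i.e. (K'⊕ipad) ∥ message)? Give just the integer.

Key is 163 > 128 bytes, so it is hashed to 48 bytes then zero-padded to 128: |K'| = 128.
Inner input = (K'⊕ipad) ∥ m → 128 + 20 = 148 bytes.

148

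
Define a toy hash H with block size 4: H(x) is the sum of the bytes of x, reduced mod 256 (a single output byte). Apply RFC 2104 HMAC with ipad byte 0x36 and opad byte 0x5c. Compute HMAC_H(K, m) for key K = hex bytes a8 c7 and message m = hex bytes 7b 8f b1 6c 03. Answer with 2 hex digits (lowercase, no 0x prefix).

Key hex bytes a8 c7 is 2 bytes ≤ B = 4; zero-pad to 4 bytes: K' = a8 c7 00 00.
K' ⊕ ipad = 9e f1 36 36.  K' ⊕ opad = f4 9b 5c 5c.
Inner input = (K'⊕ipad) ∥ m = 9e f1 36 36 ∥ 7b 8f b1 6c 03.
Inner hash: sum = 158+241+54+54+123+143+177+108+3 = 1061; mod 256 = 37 → 25.
Outer input = (K'⊕opad) ∥ inner = f4 9b 5c 5c ∥ 25.
Outer hash (tag): sum = 244+155+92+92+37 = 620; mod 256 = 108 → 6c.

6c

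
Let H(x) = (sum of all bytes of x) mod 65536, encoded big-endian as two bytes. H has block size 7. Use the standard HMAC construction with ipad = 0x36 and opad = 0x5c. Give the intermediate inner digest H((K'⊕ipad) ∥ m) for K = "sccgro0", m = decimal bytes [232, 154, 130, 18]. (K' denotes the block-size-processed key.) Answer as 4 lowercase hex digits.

03f9

Key "sccgro0" = 73 63 63 67 72 6f 30 is exactly B = 7 bytes: K' = 73 63 63 67 72 6f 30.
K' ⊕ ipad = 45 55 55 51 44 59 06.
Inner input = 45 55 55 51 44 59 06 ∥ e8 9a 82 12.
Inner hash: sum = 69+85+85+81+68+89+6+232+154+130+18 = 1017 → 03 f9.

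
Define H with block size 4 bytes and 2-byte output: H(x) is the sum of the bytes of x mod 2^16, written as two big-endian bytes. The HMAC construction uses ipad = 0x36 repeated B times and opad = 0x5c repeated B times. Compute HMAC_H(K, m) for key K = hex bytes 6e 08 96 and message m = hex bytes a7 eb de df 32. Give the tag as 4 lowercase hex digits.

Key hex bytes 6e 08 96 is 3 bytes ≤ B = 4; zero-pad to 4 bytes: K' = 6e 08 96 00.
K' ⊕ ipad = 58 3e a0 36.  K' ⊕ opad = 32 54 ca 5c.
Inner input = (K'⊕ipad) ∥ m = 58 3e a0 36 ∥ a7 eb de df 32.
Inner hash: sum = 88+62+160+54+167+235+222+223+50 = 1261 → 04 ed.
Outer input = (K'⊕opad) ∥ inner = 32 54 ca 5c ∥ 04 ed.
Outer hash (tag): sum = 50+84+202+92+4+237 = 669 → 02 9d.

029d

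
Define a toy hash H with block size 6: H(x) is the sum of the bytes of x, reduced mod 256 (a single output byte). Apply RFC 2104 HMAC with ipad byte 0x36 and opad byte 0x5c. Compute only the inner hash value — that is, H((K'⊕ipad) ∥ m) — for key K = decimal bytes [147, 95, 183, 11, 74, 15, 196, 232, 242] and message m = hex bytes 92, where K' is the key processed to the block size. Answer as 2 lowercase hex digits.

Key decimal bytes [147, 95, 183, 11, 74, 15, 196, 232, 242] = 93 5f b7 0b 4a 0f c4 e8 f2 is 9 bytes > B = 6, so hash it first: H(key) = ab, then zero-pad to 6 bytes: K' = ab 00 00 00 00 00.
K' ⊕ ipad = 9d 36 36 36 36 36.
Inner input = 9d 36 36 36 36 36 ∥ 92.
Inner hash: sum = 157+54+54+54+54+54+146 = 573; mod 256 = 61 → 3d.

3d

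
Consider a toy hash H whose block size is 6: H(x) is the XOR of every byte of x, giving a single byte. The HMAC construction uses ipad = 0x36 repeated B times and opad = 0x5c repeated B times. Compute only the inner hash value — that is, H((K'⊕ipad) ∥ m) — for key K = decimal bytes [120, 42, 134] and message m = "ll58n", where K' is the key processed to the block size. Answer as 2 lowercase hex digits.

Key decimal bytes [120, 42, 134] = 78 2a 86 is 3 bytes ≤ B = 6; zero-pad to 6 bytes: K' = 78 2a 86 00 00 00.
K' ⊕ ipad = 4e 1c b0 36 36 36.
Inner input = 4e 1c b0 36 36 36 ∥ 6c 6c 35 38 6e.
Inner hash: XOR 4e⊕1c⊕b0⊕36⊕36⊕36⊕6c⊕6c⊕35⊕38⊕6e = b7.

b7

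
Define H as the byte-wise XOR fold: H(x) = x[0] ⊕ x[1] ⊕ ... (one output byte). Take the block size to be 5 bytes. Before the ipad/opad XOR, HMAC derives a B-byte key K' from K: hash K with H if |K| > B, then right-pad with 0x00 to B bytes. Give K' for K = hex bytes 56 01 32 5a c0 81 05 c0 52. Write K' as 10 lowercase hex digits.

|K| = 9 > B = 5, so first hash the key.
H(K): XOR 56⊕01⊕32⊕5a⊕c0⊕81⊕05⊕c0⊕52 = e9.
Zero-pad H(K) = e9 to 5 bytes: K' = e9 00 00 00 00.

e900000000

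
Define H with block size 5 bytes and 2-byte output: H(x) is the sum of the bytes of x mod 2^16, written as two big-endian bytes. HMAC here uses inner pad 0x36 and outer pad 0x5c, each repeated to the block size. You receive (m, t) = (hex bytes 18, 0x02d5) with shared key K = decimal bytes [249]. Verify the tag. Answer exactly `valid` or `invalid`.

valid

Key decimal bytes [249] = f9 is 1 byte ≤ B = 5; zero-pad to 5 bytes: K' = f9 00 00 00 00.
K' ⊕ ipad = cf 36 36 36 36; K' ⊕ opad = a5 5c 5c 5c 5c.
Inner hash: sum = 207+54+54+54+54+24 = 447 → 01 bf.
Outer hash (recomputed tag): sum = 165+92+92+92+92+1+191 = 725 → 02 d5.
Recomputed tag = 02d5; claimed = 02d5 → match.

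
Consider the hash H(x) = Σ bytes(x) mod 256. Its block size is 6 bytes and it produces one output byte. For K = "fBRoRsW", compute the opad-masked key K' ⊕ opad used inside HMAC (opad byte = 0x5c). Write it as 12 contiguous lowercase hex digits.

d95c5c5c5c5c

Key "fBRoRsW" = 66 42 52 6f 52 73 57 is 7 bytes > B = 6, so hash it first: H(key) = 85, then zero-pad to 6 bytes: K' = 85 00 00 00 00 00.
XOR each byte with 0x5c: 85⊕5c=d9, 00⊕5c=5c, 00⊕5c=5c, 00⊕5c=5c, 00⊕5c=5c, 00⊕5c=5c.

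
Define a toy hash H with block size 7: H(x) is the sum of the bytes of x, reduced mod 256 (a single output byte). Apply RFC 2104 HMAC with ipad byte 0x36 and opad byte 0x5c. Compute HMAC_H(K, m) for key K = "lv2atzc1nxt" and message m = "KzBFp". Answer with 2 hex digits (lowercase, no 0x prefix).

Key "lv2atzc1nxt" = 6c 76 32 61 74 7a 63 31 6e 78 74 is 11 bytes > B = 7, so hash it first: H(key) = 51, then zero-pad to 7 bytes: K' = 51 00 00 00 00 00 00.
K' ⊕ ipad = 67 36 36 36 36 36 36.  K' ⊕ opad = 0d 5c 5c 5c 5c 5c 5c.
Inner input = (K'⊕ipad) ∥ m = 67 36 36 36 36 36 36 ∥ 4b 7a 42 46 70.
Inner hash: sum = 103+54+54+54+54+54+54+75+122+66+70+112 = 872; mod 256 = 104 → 68.
Outer input = (K'⊕opad) ∥ inner = 0d 5c 5c 5c 5c 5c 5c ∥ 68.
Outer hash (tag): sum = 13+92+92+92+92+92+92+104 = 669; mod 256 = 157 → 9d.

9d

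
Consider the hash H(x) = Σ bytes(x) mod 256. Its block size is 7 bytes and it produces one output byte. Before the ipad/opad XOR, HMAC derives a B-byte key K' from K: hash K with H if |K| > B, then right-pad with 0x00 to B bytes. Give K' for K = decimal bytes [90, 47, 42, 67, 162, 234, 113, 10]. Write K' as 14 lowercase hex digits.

fd000000000000

|K| = 8 > B = 7, so first hash the key.
H(K): sum = 90+47+42+67+162+234+113+10 = 765; mod 256 = 253 → fd.
Zero-pad H(K) = fd to 7 bytes: K' = fd 00 00 00 00 00 00.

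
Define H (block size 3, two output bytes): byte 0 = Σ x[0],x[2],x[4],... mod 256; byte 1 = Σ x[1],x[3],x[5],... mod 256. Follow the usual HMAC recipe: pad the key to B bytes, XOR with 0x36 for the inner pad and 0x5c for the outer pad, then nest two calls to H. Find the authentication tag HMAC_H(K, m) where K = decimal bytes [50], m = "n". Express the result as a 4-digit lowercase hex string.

6e96

Key decimal bytes [50] = 32 is 1 byte ≤ B = 3; zero-pad to 3 bytes: K' = 32 00 00.
K' ⊕ ipad = 04 36 36.  K' ⊕ opad = 6e 5c 5c.
Inner input = (K'⊕ipad) ∥ m = 04 36 36 ∥ 6e.
Inner hash: even-index sum = 58 mod 256 = 58; odd-index sum = 164 mod 256 = 164 → 3a a4.
Outer input = (K'⊕opad) ∥ inner = 6e 5c 5c ∥ 3a a4.
Outer hash (tag): even-index sum = 366 mod 256 = 110; odd-index sum = 150 mod 256 = 150 → 6e 96.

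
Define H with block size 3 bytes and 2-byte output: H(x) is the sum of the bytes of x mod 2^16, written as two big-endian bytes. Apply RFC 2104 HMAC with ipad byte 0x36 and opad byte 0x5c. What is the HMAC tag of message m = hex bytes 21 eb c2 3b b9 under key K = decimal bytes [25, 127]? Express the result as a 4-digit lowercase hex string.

Key decimal bytes [25, 127] = 19 7f is 2 bytes ≤ B = 3; zero-pad to 3 bytes: K' = 19 7f 00.
K' ⊕ ipad = 2f 49 36.  K' ⊕ opad = 45 23 5c.
Inner input = (K'⊕ipad) ∥ m = 2f 49 36 ∥ 21 eb c2 3b b9.
Inner hash: sum = 47+73+54+33+235+194+59+185 = 880 → 03 70.
Outer input = (K'⊕opad) ∥ inner = 45 23 5c ∥ 03 70.
Outer hash (tag): sum = 69+35+92+3+112 = 311 → 01 37.

0137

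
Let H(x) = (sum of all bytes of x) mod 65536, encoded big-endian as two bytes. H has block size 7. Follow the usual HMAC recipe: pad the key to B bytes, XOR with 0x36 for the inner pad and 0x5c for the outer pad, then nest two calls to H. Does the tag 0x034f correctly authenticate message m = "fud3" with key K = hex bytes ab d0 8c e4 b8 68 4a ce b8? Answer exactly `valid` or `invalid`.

valid

Key hex bytes ab d0 8c e4 b8 68 4a ce b8 is 9 bytes > B = 7, so hash it first: H(key) = 05 db, then zero-pad to 7 bytes: K' = 05 db 00 00 00 00 00.
K' ⊕ ipad = 33 ed 36 36 36 36 36; K' ⊕ opad = 59 87 5c 5c 5c 5c 5c.
Inner hash: sum = 51+237+54+54+54+54+54+102+117+100+51 = 928 → 03 a0.
Outer hash (recomputed tag): sum = 89+135+92+92+92+92+92+3+160 = 847 → 03 4f.
Recomputed tag = 034f; claimed = 034f → match.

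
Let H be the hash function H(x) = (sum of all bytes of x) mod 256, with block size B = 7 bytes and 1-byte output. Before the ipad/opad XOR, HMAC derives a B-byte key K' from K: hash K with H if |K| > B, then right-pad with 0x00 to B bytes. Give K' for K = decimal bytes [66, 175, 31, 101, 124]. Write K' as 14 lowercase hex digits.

42af1f657c0000

Key decimal bytes [66, 175, 31, 101, 124] = 42 af 1f 65 7c is 5 bytes ≤ B = 7; zero-pad to 7 bytes: K' = 42 af 1f 65 7c 00 00.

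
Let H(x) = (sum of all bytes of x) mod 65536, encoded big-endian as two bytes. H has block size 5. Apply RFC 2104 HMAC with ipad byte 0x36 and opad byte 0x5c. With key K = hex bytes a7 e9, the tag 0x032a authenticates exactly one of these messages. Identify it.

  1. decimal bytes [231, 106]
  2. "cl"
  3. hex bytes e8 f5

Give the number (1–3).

1

Key hex bytes a7 e9 is 2 bytes ≤ B = 5; zero-pad to 5 bytes: K' = a7 e9 00 00 00.
K' ⊕ ipad = 91 df 36 36 36; K' ⊕ opad = fb b5 5c 5c 5c.
m1: inner = H(91 df 36 36 36 e7 6a) = 03 63; tag = H(fb b5 5c 5c 5c 03 63) = 032a ← matches
m2: inner = H(91 df 36 36 36 63 6c) = 02 e1; tag = H(fb b5 5c 5c 5c 02 e1) = 03a7
m3: inner = H(91 df 36 36 36 e8 f5) = 03 ef; tag = H(fb b5 5c 5c 5c 03 ef) = 03b6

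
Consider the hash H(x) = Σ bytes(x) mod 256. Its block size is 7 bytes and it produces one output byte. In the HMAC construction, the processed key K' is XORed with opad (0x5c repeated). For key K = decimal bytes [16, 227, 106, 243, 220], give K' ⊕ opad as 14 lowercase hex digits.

Key decimal bytes [16, 227, 106, 243, 220] = 10 e3 6a f3 dc is 5 bytes ≤ B = 7; zero-pad to 7 bytes: K' = 10 e3 6a f3 dc 00 00.
XOR each byte with 0x5c: 10⊕5c=4c, e3⊕5c=bf, 6a⊕5c=36, f3⊕5c=af, dc⊕5c=80, 00⊕5c=5c, 00⊕5c=5c.

4cbf36af805c5c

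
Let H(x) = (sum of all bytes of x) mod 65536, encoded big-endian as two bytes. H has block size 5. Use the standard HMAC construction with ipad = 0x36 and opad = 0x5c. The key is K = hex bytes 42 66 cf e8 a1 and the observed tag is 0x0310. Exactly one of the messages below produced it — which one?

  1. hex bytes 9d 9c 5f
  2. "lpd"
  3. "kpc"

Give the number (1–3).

3

Key hex bytes 42 66 cf e8 a1 is exactly B = 5 bytes: K' = 42 66 cf e8 a1.
K' ⊕ ipad = 74 50 f9 de 97; K' ⊕ opad = 1e 3a 93 b4 fd.
m1: inner = H(74 50 f9 de 97 9d 9c 5f) = 04 ca; tag = H(1e 3a 93 b4 fd 04 ca) = 036a
m2: inner = H(74 50 f9 de 97 6c 70 64) = 04 72; tag = H(1e 3a 93 b4 fd 04 72) = 0312
m3: inner = H(74 50 f9 de 97 6b 70 63) = 04 70; tag = H(1e 3a 93 b4 fd 04 70) = 0310 ← matches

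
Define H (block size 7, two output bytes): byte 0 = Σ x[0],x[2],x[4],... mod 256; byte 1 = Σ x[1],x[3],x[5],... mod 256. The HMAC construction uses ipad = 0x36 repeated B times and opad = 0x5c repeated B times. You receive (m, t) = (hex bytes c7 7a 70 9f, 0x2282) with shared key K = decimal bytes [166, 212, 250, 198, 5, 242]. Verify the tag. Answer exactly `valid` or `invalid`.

invalid

Key decimal bytes [166, 212, 250, 198, 5, 242] = a6 d4 fa c6 05 f2 is 6 bytes ≤ B = 7; zero-pad to 7 bytes: K' = a6 d4 fa c6 05 f2 00.
K' ⊕ ipad = 90 e2 cc f0 33 c4 36; K' ⊕ opad = fa 88 a6 9a 59 ae 5c.
Inner hash: even-index sum = 734 mod 256 = 222; odd-index sum = 973 mod 256 = 205 → de cd.
Outer hash (recomputed tag): even-index sum = 802 mod 256 = 34; odd-index sum = 686 mod 256 = 174 → 22 ae.
Recomputed tag = 22ae; claimed = 2282 → mismatch.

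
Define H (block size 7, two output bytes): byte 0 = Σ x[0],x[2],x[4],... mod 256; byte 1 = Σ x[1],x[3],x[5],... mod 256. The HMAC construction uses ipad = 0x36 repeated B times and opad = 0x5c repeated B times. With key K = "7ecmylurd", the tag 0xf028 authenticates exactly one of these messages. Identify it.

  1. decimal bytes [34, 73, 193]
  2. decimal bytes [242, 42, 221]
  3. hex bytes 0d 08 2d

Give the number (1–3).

3

Key "7ecmylurd" = 37 65 63 6d 79 6c 75 72 64 is 9 bytes > B = 7, so hash it first: H(key) = ec b0, then zero-pad to 7 bytes: K' = ec b0 00 00 00 00 00.
K' ⊕ ipad = da 86 36 36 36 36 36; K' ⊕ opad = b0 ec 5c 5c 5c 5c 5c.
m1: inner = H(da 86 36 36 36 36 36 22 49 c1) = c5 d5; tag = H(b0 ec 5c 5c 5c 5c 5c c5 d5) = 9969
m2: inner = H(da 86 36 36 36 36 36 f2 2a dd) = a6 c1; tag = H(b0 ec 5c 5c 5c 5c 5c a6 c1) = 854a
m3: inner = H(da 86 36 36 36 36 36 0d 08 2d) = 84 2c; tag = H(b0 ec 5c 5c 5c 5c 5c 84 2c) = f028 ← matches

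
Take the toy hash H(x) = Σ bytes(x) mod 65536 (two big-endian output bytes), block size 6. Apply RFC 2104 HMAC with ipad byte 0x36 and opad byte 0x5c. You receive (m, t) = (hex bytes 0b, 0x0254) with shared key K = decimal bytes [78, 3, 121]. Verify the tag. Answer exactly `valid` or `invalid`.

Key decimal bytes [78, 3, 121] = 4e 03 79 is 3 bytes ≤ B = 6; zero-pad to 6 bytes: K' = 4e 03 79 00 00 00.
K' ⊕ ipad = 78 35 4f 36 36 36; K' ⊕ opad = 12 5f 25 5c 5c 5c.
Inner hash: sum = 120+53+79+54+54+54+11 = 425 → 01 a9.
Outer hash (recomputed tag): sum = 18+95+37+92+92+92+1+169 = 596 → 02 54.
Recomputed tag = 0254; claimed = 0254 → match.

valid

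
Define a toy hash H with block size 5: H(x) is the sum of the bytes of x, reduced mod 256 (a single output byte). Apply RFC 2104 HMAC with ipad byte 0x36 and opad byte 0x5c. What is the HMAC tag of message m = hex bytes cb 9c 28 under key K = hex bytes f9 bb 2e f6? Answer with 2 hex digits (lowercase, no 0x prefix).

Key hex bytes f9 bb 2e f6 is 4 bytes ≤ B = 5; zero-pad to 5 bytes: K' = f9 bb 2e f6 00.
K' ⊕ ipad = cf 8d 18 c0 36.  K' ⊕ opad = a5 e7 72 aa 5c.
Inner input = (K'⊕ipad) ∥ m = cf 8d 18 c0 36 ∥ cb 9c 28.
Inner hash: sum = 207+141+24+192+54+203+156+40 = 1017; mod 256 = 249 → f9.
Outer input = (K'⊕opad) ∥ inner = a5 e7 72 aa 5c ∥ f9.
Outer hash (tag): sum = 165+231+114+170+92+249 = 1021; mod 256 = 253 → fd.

fd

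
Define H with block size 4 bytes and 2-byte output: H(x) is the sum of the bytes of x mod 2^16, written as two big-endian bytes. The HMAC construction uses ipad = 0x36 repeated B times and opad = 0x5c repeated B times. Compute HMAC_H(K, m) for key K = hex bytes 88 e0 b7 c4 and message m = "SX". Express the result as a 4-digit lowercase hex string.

Key hex bytes 88 e0 b7 c4 is exactly B = 4 bytes: K' = 88 e0 b7 c4.
K' ⊕ ipad = be d6 81 f2.  K' ⊕ opad = d4 bc eb 98.
Inner input = (K'⊕ipad) ∥ m = be d6 81 f2 ∥ 53 58.
Inner hash: sum = 190+214+129+242+83+88 = 946 → 03 b2.
Outer input = (K'⊕opad) ∥ inner = d4 bc eb 98 ∥ 03 b2.
Outer hash (tag): sum = 212+188+235+152+3+178 = 968 → 03 c8.

03c8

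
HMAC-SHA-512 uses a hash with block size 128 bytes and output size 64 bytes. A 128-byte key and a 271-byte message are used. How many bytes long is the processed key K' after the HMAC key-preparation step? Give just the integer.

Key is 128 ≤ 128 bytes, zero-padded: |K'| = 128.

128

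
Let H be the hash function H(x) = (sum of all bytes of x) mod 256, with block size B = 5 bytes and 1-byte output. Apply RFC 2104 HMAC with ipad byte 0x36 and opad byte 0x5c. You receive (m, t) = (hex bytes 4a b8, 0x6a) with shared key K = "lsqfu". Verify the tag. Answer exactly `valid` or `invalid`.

valid

Key "lsqfu" = 6c 73 71 66 75 is exactly B = 5 bytes: K' = 6c 73 71 66 75.
K' ⊕ ipad = 5a 45 47 50 43; K' ⊕ opad = 30 2f 2d 3a 29.
Inner hash: sum = 90+69+71+80+67+74+184 = 635; mod 256 = 123 → 7b.
Outer hash (recomputed tag): sum = 48+47+45+58+41+123 = 362; mod 256 = 106 → 6a.
Recomputed tag = 6a; claimed = 6a → match.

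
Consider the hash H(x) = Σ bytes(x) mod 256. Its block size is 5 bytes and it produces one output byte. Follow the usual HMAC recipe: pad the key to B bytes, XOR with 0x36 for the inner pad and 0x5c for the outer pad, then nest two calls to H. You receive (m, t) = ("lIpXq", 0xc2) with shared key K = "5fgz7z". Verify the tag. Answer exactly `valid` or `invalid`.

Key "5fgz7z" = 35 66 67 7a 37 7a is 6 bytes > B = 5, so hash it first: H(key) = 2d, then zero-pad to 5 bytes: K' = 2d 00 00 00 00.
K' ⊕ ipad = 1b 36 36 36 36; K' ⊕ opad = 71 5c 5c 5c 5c.
Inner hash: sum = 27+54+54+54+54+108+73+112+88+113 = 737; mod 256 = 225 → e1.
Outer hash (recomputed tag): sum = 113+92+92+92+92+225 = 706; mod 256 = 194 → c2.
Recomputed tag = c2; claimed = c2 → match.

valid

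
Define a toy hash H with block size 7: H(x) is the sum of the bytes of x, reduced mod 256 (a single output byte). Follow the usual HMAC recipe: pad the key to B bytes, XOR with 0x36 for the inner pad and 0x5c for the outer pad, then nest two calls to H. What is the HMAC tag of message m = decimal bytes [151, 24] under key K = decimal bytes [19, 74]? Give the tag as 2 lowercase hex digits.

8f

Key decimal bytes [19, 74] = 13 4a is 2 bytes ≤ B = 7; zero-pad to 7 bytes: K' = 13 4a 00 00 00 00 00.
K' ⊕ ipad = 25 7c 36 36 36 36 36.  K' ⊕ opad = 4f 16 5c 5c 5c 5c 5c.
Inner input = (K'⊕ipad) ∥ m = 25 7c 36 36 36 36 36 ∥ 97 18.
Inner hash: sum = 37+124+54+54+54+54+54+151+24 = 606; mod 256 = 94 → 5e.
Outer input = (K'⊕opad) ∥ inner = 4f 16 5c 5c 5c 5c 5c ∥ 5e.
Outer hash (tag): sum = 79+22+92+92+92+92+92+94 = 655; mod 256 = 143 → 8f.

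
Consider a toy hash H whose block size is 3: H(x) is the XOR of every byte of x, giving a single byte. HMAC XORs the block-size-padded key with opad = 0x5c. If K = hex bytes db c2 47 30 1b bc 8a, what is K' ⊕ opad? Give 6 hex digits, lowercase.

Key hex bytes db c2 47 30 1b bc 8a is 7 bytes > B = 3, so hash it first: H(key) = 43, then zero-pad to 3 bytes: K' = 43 00 00.
XOR each byte with 0x5c: 43⊕5c=1f, 00⊕5c=5c, 00⊕5c=5c.

1f5c5c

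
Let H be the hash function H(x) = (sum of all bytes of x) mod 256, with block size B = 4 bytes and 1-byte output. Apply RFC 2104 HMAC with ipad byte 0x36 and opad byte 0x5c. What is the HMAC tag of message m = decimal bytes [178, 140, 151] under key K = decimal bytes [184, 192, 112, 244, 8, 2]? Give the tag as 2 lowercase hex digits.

Key decimal bytes [184, 192, 112, 244, 8, 2] = b8 c0 70 f4 08 02 is 6 bytes > B = 4, so hash it first: H(key) = e6, then zero-pad to 4 bytes: K' = e6 00 00 00.
K' ⊕ ipad = d0 36 36 36.  K' ⊕ opad = ba 5c 5c 5c.
Inner input = (K'⊕ipad) ∥ m = d0 36 36 36 ∥ b2 8c 97.
Inner hash: sum = 208+54+54+54+178+140+151 = 839; mod 256 = 71 → 47.
Outer input = (K'⊕opad) ∥ inner = ba 5c 5c 5c ∥ 47.
Outer hash (tag): sum = 186+92+92+92+71 = 533; mod 256 = 21 → 15.

15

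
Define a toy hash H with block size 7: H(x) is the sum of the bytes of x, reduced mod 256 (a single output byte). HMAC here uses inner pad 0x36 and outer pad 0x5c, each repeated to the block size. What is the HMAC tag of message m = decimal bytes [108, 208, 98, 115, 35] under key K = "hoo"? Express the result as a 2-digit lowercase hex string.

Key "hoo" = 68 6f 6f is 3 bytes ≤ B = 7; zero-pad to 7 bytes: K' = 68 6f 6f 00 00 00 00.
K' ⊕ ipad = 5e 59 59 36 36 36 36.  K' ⊕ opad = 34 33 33 5c 5c 5c 5c.
Inner input = (K'⊕ipad) ∥ m = 5e 59 59 36 36 36 36 ∥ 6c d0 62 73 23.
Inner hash: sum = 94+89+89+54+54+54+54+108+208+98+115+35 = 1052; mod 256 = 28 → 1c.
Outer input = (K'⊕opad) ∥ inner = 34 33 33 5c 5c 5c 5c ∥ 1c.
Outer hash (tag): sum = 52+51+51+92+92+92+92+28 = 550; mod 256 = 38 → 26.

26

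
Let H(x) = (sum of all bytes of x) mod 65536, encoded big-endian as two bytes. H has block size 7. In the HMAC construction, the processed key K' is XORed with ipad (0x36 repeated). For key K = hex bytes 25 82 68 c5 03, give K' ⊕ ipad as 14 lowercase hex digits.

Key hex bytes 25 82 68 c5 03 is 5 bytes ≤ B = 7; zero-pad to 7 bytes: K' = 25 82 68 c5 03 00 00.
XOR each byte with 0x36: 25⊕36=13, 82⊕36=b4, 68⊕36=5e, c5⊕36=f3, 03⊕36=35, 00⊕36=36, 00⊕36=36.

13b45ef3353636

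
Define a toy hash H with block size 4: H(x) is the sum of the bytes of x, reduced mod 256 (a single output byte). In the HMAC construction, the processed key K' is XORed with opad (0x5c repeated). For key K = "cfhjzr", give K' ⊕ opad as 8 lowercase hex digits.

db5c5c5c

Key "cfhjzr" = 63 66 68 6a 7a 72 is 6 bytes > B = 4, so hash it first: H(key) = 87, then zero-pad to 4 bytes: K' = 87 00 00 00.
XOR each byte with 0x5c: 87⊕5c=db, 00⊕5c=5c, 00⊕5c=5c, 00⊕5c=5c.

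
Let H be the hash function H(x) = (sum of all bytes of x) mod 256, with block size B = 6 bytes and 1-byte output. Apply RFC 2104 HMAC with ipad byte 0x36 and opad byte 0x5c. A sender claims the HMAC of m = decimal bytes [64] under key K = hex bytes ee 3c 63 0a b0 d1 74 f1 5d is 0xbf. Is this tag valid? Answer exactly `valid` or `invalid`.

invalid

Key hex bytes ee 3c 63 0a b0 d1 74 f1 5d is 9 bytes > B = 6, so hash it first: H(key) = da, then zero-pad to 6 bytes: K' = da 00 00 00 00 00.
K' ⊕ ipad = ec 36 36 36 36 36; K' ⊕ opad = 86 5c 5c 5c 5c 5c.
Inner hash: sum = 236+54+54+54+54+54+64 = 570; mod 256 = 58 → 3a.
Outer hash (recomputed tag): sum = 134+92+92+92+92+92+58 = 652; mod 256 = 140 → 8c.
Recomputed tag = 8c; claimed = bf → mismatch.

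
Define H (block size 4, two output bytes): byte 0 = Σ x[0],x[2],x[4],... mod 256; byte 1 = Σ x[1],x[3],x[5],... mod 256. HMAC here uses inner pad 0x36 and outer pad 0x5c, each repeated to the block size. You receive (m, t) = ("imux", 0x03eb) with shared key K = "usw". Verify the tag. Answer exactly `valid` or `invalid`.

invalid

Key "usw" = 75 73 77 is 3 bytes ≤ B = 4; zero-pad to 4 bytes: K' = 75 73 77 00.
K' ⊕ ipad = 43 45 41 36; K' ⊕ opad = 29 2f 2b 5c.
Inner hash: even-index sum = 354 mod 256 = 98; odd-index sum = 352 mod 256 = 96 → 62 60.
Outer hash (recomputed tag): even-index sum = 182 mod 256 = 182; odd-index sum = 235 mod 256 = 235 → b6 eb.
Recomputed tag = b6eb; claimed = 03eb → mismatch.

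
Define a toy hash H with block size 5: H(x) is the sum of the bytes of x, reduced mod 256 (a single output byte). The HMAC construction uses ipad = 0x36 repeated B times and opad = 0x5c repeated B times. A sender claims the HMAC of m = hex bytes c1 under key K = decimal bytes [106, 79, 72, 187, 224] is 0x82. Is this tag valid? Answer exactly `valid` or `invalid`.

Key decimal bytes [106, 79, 72, 187, 224] = 6a 4f 48 bb e0 is exactly B = 5 bytes: K' = 6a 4f 48 bb e0.
K' ⊕ ipad = 5c 79 7e 8d d6; K' ⊕ opad = 36 13 14 e7 bc.
Inner hash: sum = 92+121+126+141+214+193 = 887; mod 256 = 119 → 77.
Outer hash (recomputed tag): sum = 54+19+20+231+188+119 = 631; mod 256 = 119 → 77.
Recomputed tag = 77; claimed = 82 → mismatch.

invalid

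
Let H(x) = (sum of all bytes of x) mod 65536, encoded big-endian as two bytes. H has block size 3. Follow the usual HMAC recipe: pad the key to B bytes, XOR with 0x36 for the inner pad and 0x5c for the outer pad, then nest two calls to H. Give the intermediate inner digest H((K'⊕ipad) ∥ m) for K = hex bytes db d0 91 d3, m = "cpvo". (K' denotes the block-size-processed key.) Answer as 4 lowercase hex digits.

Key hex bytes db d0 91 d3 is 4 bytes > B = 3, so hash it first: H(key) = 03 0f, then zero-pad to 3 bytes: K' = 03 0f 00.
K' ⊕ ipad = 35 39 36.
Inner input = 35 39 36 ∥ 63 70 76 6f.
Inner hash: sum = 53+57+54+99+112+118+111 = 604 → 02 5c.

025c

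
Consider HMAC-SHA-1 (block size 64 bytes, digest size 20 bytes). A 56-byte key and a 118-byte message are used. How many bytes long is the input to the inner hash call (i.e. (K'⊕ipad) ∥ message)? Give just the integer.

182

Key is 56 ≤ 64 bytes, zero-padded: |K'| = 64.
Inner input = (K'⊕ipad) ∥ m → 64 + 118 = 182 bytes.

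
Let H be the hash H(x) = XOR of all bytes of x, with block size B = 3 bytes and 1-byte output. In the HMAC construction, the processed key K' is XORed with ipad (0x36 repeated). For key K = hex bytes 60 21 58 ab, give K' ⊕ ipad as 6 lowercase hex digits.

Key hex bytes 60 21 58 ab is 4 bytes > B = 3, so hash it first: H(key) = b2, then zero-pad to 3 bytes: K' = b2 00 00.
XOR each byte with 0x36: b2⊕36=84, 00⊕36=36, 00⊕36=36.

843636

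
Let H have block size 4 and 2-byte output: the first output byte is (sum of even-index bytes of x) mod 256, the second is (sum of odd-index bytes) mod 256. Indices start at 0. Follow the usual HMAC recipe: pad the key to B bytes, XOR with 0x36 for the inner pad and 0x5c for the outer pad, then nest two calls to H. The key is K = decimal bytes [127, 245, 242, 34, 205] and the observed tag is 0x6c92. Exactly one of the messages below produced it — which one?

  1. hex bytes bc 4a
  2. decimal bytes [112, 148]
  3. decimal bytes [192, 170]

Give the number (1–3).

Key decimal bytes [127, 245, 242, 34, 205] = 7f f5 f2 22 cd is 5 bytes > B = 4, so hash it first: H(key) = 3e 17, then zero-pad to 4 bytes: K' = 3e 17 00 00.
K' ⊕ ipad = 08 21 36 36; K' ⊕ opad = 62 4b 5c 5c.
m1: inner = H(08 21 36 36 bc 4a) = fa a1; tag = H(62 4b 5c 5c fa a1) = b848
m2: inner = H(08 21 36 36 70 94) = ae eb; tag = H(62 4b 5c 5c ae eb) = 6c92 ← matches
m3: inner = H(08 21 36 36 c0 aa) = fe 01; tag = H(62 4b 5c 5c fe 01) = bca8

2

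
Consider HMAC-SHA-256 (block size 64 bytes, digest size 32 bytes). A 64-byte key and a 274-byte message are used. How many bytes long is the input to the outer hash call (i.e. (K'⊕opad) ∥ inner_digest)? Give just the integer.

Key is 64 ≤ 64 bytes, zero-padded: |K'| = 64.
Outer input = (K'⊕opad) ∥ H(inner) → 64 + 32 = 96 bytes.

96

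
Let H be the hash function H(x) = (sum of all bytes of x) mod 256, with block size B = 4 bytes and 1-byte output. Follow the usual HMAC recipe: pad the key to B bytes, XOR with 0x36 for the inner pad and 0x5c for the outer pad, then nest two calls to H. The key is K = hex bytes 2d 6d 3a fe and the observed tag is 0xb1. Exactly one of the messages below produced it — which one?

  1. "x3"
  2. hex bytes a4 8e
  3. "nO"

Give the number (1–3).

Key hex bytes 2d 6d 3a fe is exactly B = 4 bytes: K' = 2d 6d 3a fe.
K' ⊕ ipad = 1b 5b 0c c8; K' ⊕ opad = 71 31 66 a2.
m1: inner = H(1b 5b 0c c8 78 33) = f5; tag = H(71 31 66 a2 f5) = 9f
m2: inner = H(1b 5b 0c c8 a4 8e) = 7c; tag = H(71 31 66 a2 7c) = 26
m3: inner = H(1b 5b 0c c8 6e 4f) = 07; tag = H(71 31 66 a2 07) = b1 ← matches

3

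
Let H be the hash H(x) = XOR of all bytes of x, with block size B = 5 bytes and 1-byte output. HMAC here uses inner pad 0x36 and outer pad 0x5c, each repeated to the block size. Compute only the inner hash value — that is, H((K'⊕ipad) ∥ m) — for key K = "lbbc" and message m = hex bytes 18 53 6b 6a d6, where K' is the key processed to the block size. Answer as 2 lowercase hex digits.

Key "lbbc" = 6c 62 62 63 is 4 bytes ≤ B = 5; zero-pad to 5 bytes: K' = 6c 62 62 63 00.
K' ⊕ ipad = 5a 54 54 55 36.
Inner input = 5a 54 54 55 36 ∥ 18 53 6b 6a d6.
Inner hash: XOR 5a⊕54⊕54⊕55⊕36⊕18⊕53⊕6b⊕6a⊕d6 = a5.

a5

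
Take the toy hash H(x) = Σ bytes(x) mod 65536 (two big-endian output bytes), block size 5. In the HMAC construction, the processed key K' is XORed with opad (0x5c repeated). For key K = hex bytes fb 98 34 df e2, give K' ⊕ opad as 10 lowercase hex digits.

Key hex bytes fb 98 34 df e2 is exactly B = 5 bytes: K' = fb 98 34 df e2.
XOR each byte with 0x5c: fb⊕5c=a7, 98⊕5c=c4, 34⊕5c=68, df⊕5c=83, e2⊕5c=be.

a7c46883be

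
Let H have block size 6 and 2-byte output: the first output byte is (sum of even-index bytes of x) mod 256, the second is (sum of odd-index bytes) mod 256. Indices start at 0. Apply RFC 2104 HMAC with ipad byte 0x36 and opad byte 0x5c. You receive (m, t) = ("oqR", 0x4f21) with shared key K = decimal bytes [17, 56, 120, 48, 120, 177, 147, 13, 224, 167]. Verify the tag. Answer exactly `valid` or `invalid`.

Key decimal bytes [17, 56, 120, 48, 120, 177, 147, 13, 224, 167] = 11 38 78 30 78 b1 93 0d e0 a7 is 10 bytes > B = 6, so hash it first: H(key) = 74 cd, then zero-pad to 6 bytes: K' = 74 cd 00 00 00 00.
K' ⊕ ipad = 42 fb 36 36 36 36; K' ⊕ opad = 28 91 5c 5c 5c 5c.
Inner hash: even-index sum = 367 mod 256 = 111; odd-index sum = 472 mod 256 = 216 → 6f d8.
Outer hash (recomputed tag): even-index sum = 335 mod 256 = 79; odd-index sum = 545 mod 256 = 33 → 4f 21.
Recomputed tag = 4f21; claimed = 4f21 → match.

valid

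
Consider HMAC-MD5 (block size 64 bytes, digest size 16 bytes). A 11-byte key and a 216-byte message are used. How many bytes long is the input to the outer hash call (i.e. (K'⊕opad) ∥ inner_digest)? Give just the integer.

80

Key is 11 ≤ 64 bytes, zero-padded: |K'| = 64.
Outer input = (K'⊕opad) ∥ H(inner) → 64 + 16 = 80 bytes.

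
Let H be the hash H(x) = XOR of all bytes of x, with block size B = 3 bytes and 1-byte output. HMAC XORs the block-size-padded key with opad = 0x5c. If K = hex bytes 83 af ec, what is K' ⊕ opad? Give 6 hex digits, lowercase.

Key hex bytes 83 af ec is exactly B = 3 bytes: K' = 83 af ec.
XOR each byte with 0x5c: 83⊕5c=df, af⊕5c=f3, ec⊕5c=b0.

dff3b0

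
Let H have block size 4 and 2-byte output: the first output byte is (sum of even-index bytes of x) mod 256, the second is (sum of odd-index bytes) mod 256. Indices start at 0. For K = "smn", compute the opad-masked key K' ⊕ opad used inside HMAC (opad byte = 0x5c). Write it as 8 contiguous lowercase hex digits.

2f31325c

Key "smn" = 73 6d 6e is 3 bytes ≤ B = 4; zero-pad to 4 bytes: K' = 73 6d 6e 00.
XOR each byte with 0x5c: 73⊕5c=2f, 6d⊕5c=31, 6e⊕5c=32, 00⊕5c=5c.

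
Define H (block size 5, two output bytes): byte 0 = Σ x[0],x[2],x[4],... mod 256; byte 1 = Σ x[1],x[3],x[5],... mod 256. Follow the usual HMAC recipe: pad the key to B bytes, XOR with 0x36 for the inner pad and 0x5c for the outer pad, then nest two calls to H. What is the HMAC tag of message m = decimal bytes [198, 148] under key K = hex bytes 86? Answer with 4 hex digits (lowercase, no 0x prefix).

c468

Key hex bytes 86 is 1 byte ≤ B = 5; zero-pad to 5 bytes: K' = 86 00 00 00 00.
K' ⊕ ipad = b0 36 36 36 36.  K' ⊕ opad = da 5c 5c 5c 5c.
Inner input = (K'⊕ipad) ∥ m = b0 36 36 36 36 ∥ c6 94.
Inner hash: even-index sum = 432 mod 256 = 176; odd-index sum = 306 mod 256 = 50 → b0 32.
Outer input = (K'⊕opad) ∥ inner = da 5c 5c 5c 5c ∥ b0 32.
Outer hash (tag): even-index sum = 452 mod 256 = 196; odd-index sum = 360 mod 256 = 104 → c4 68.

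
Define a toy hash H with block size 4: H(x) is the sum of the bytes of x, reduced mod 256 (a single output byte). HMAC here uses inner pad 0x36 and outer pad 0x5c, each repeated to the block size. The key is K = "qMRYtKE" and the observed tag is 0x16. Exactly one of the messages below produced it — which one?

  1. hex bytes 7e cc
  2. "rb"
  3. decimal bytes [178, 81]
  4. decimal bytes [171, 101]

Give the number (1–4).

Key "qMRYtKE" = 71 4d 52 59 74 4b 45 is 7 bytes > B = 4, so hash it first: H(key) = 6d, then zero-pad to 4 bytes: K' = 6d 00 00 00.
K' ⊕ ipad = 5b 36 36 36; K' ⊕ opad = 31 5c 5c 5c.
m1: inner = H(5b 36 36 36 7e cc) = 47; tag = H(31 5c 5c 5c 47) = 8c
m2: inner = H(5b 36 36 36 72 62) = d1; tag = H(31 5c 5c 5c d1) = 16 ← matches
m3: inner = H(5b 36 36 36 b2 51) = 00; tag = H(31 5c 5c 5c 00) = 45
m4: inner = H(5b 36 36 36 ab 65) = 0d; tag = H(31 5c 5c 5c 0d) = 52

2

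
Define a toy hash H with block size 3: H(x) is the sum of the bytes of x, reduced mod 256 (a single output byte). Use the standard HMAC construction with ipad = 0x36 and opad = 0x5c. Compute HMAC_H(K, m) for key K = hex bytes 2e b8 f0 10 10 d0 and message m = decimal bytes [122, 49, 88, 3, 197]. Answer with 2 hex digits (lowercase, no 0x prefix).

Key hex bytes 2e b8 f0 10 10 d0 is 6 bytes > B = 3, so hash it first: H(key) = c6, then zero-pad to 3 bytes: K' = c6 00 00.
K' ⊕ ipad = f0 36 36.  K' ⊕ opad = 9a 5c 5c.
Inner input = (K'⊕ipad) ∥ m = f0 36 36 ∥ 7a 31 58 03 c5.
Inner hash: sum = 240+54+54+122+49+88+3+197 = 807; mod 256 = 39 → 27.
Outer input = (K'⊕opad) ∥ inner = 9a 5c 5c ∥ 27.
Outer hash (tag): sum = 154+92+92+39 = 377; mod 256 = 121 → 79.

79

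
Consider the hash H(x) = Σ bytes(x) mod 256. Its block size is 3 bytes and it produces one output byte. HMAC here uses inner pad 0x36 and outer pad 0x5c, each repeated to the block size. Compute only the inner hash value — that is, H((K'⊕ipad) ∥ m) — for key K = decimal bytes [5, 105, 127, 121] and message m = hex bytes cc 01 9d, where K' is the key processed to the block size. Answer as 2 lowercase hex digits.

26

Key decimal bytes [5, 105, 127, 121] = 05 69 7f 79 is 4 bytes > B = 3, so hash it first: H(key) = 66, then zero-pad to 3 bytes: K' = 66 00 00.
K' ⊕ ipad = 50 36 36.
Inner input = 50 36 36 ∥ cc 01 9d.
Inner hash: sum = 80+54+54+204+1+157 = 550; mod 256 = 38 → 26.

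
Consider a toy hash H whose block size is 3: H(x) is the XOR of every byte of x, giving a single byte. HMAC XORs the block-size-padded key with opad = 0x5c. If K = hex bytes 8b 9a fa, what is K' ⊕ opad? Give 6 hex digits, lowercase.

Key hex bytes 8b 9a fa is exactly B = 3 bytes: K' = 8b 9a fa.
XOR each byte with 0x5c: 8b⊕5c=d7, 9a⊕5c=c6, fa⊕5c=a6.

d7c6a6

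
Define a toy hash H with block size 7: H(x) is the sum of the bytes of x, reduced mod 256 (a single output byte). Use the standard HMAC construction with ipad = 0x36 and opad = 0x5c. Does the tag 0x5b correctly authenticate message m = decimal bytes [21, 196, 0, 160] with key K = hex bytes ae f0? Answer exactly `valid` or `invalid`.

invalid

Key hex bytes ae f0 is 2 bytes ≤ B = 7; zero-pad to 7 bytes: K' = ae f0 00 00 00 00 00.
K' ⊕ ipad = 98 c6 36 36 36 36 36; K' ⊕ opad = f2 ac 5c 5c 5c 5c 5c.
Inner hash: sum = 152+198+54+54+54+54+54+21+196+0+160 = 997; mod 256 = 229 → e5.
Outer hash (recomputed tag): sum = 242+172+92+92+92+92+92+229 = 1103; mod 256 = 79 → 4f.
Recomputed tag = 4f; claimed = 5b → mismatch.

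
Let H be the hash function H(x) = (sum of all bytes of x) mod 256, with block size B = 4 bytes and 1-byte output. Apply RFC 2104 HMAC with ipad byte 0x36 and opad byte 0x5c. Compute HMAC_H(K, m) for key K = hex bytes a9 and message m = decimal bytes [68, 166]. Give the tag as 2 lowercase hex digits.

Key hex bytes a9 is 1 byte ≤ B = 4; zero-pad to 4 bytes: K' = a9 00 00 00.
K' ⊕ ipad = 9f 36 36 36.  K' ⊕ opad = f5 5c 5c 5c.
Inner input = (K'⊕ipad) ∥ m = 9f 36 36 36 ∥ 44 a6.
Inner hash: sum = 159+54+54+54+68+166 = 555; mod 256 = 43 → 2b.
Outer input = (K'⊕opad) ∥ inner = f5 5c 5c 5c ∥ 2b.
Outer hash (tag): sum = 245+92+92+92+43 = 564; mod 256 = 52 → 34.

34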